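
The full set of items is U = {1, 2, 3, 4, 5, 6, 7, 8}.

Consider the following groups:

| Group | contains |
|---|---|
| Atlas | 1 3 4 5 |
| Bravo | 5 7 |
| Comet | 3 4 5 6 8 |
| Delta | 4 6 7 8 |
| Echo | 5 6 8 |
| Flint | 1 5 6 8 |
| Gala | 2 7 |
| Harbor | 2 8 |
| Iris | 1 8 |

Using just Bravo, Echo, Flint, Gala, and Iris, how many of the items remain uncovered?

Union of Bravo, Echo, Flint, Gala, Iris = {1, 2, 5, 6, 7, 8}.
Not covered: 3, 4 — 2 items.

2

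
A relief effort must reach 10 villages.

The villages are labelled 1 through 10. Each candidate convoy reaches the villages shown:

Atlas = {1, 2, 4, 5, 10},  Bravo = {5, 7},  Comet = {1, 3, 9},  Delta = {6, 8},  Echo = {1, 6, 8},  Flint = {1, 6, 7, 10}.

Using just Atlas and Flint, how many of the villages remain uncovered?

3

Union of Atlas, Flint = {1, 2, 4, 5, 6, 7, 10}.
Not covered: 3, 8, 9 — 3 villages.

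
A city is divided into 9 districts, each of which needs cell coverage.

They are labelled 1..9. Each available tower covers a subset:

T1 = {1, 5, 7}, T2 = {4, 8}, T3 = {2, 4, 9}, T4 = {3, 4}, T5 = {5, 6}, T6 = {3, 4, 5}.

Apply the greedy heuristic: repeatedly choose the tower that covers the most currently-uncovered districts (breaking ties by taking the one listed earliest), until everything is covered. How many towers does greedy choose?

Greedy: pick T1 (covers 3 new) → pick T3 (covers 3 new) → pick T2 (covers 1 new) → pick T4 (covers 1 new) → pick T5 (covers 1 new). Total picks: 5.

5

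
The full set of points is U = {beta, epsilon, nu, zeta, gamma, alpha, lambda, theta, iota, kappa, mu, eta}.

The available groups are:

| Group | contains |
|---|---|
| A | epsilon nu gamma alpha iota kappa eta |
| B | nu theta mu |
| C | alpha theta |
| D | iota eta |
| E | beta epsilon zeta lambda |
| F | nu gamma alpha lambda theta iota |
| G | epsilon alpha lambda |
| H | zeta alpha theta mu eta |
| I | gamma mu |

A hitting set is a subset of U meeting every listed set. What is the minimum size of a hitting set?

4

T = {alpha, lambda, mu, eta} meets every group (each contains at least one member of T), and |T| = 4.
The groups C, D, E, I are pairwise disjoint, so any hitting set needs a separate point for each — at least 4. Hence 4 is optimal.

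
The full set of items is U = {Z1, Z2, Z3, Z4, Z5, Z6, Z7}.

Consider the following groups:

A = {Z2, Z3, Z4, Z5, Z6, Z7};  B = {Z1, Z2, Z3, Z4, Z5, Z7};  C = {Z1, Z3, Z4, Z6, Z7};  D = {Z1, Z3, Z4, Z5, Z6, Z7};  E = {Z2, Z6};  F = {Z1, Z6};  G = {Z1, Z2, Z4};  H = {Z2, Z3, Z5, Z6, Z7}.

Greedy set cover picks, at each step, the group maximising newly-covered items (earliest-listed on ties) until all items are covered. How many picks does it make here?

2

Greedy: pick A (covers 6 new) → pick B (covers 1 new). Total picks: 2.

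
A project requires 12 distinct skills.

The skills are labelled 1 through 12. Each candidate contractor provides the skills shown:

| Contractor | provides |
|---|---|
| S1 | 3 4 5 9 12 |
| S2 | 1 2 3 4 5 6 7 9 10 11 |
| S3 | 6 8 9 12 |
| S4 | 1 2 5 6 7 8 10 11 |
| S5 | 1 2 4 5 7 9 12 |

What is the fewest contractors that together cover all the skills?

2

Take {S1, S4}. Their union is {1, 2, 3, 4, 5, 6, 7, 8, 9, 10, 11, 12}, which is all 12 skills.
No single contractor has all 12 skills (the largest, S2, has 10), so 2 is optimal.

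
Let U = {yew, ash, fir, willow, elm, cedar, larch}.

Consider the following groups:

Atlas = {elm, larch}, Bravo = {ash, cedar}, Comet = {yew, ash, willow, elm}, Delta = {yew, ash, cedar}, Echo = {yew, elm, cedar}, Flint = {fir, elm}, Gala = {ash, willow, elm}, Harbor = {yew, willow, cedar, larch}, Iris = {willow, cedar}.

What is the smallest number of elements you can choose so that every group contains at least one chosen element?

2

H = {elm, cedar} meets every group (each contains at least one member of H), and |H| = 2.
The groups Delta, Flint are pairwise disjoint, so any hitting set needs a separate element for each — at least 2. Hence 2 is optimal.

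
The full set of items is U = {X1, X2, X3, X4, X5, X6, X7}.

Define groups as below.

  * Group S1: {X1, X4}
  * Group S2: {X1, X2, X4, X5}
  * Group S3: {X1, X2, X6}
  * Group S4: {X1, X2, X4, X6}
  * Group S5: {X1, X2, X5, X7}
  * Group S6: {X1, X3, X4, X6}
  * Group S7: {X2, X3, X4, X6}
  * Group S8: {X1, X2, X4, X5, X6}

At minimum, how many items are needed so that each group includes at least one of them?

The 2 items {X2, X4} hit every group.
No single item lies in every group, so at least 2 are needed and 2 is optimal.

2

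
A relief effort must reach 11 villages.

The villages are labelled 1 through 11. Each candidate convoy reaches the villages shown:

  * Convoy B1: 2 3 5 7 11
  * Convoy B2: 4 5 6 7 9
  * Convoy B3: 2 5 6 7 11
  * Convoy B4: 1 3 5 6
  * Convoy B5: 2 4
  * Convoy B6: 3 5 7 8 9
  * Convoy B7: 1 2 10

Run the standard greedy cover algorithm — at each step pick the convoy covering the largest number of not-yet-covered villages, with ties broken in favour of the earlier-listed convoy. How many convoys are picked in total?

Greedy: pick B1 (covers 5 new) → pick B2 (covers 3 new) → pick B7 (covers 2 new) → pick B6 (covers 1 new). Total picks: 4.

4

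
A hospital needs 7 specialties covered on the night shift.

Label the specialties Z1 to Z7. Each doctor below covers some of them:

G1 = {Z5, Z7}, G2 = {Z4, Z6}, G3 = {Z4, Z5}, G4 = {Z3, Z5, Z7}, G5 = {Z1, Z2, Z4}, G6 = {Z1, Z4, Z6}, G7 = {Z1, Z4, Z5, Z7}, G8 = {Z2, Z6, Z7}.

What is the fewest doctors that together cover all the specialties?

3

G2 and G4 and G5 together: G2 ∪ G4 ∪ G5 = {Z1, Z2, Z3, Z4, Z5, Z6, Z7} — every specialty is covered.
Only G4 contains Z3, so G4 is forced; the remaining 4 specialties need at least 2 more doctors (each remaining doctor adds at most 3) — so at least 3 doctors are needed, and 3 is optimal.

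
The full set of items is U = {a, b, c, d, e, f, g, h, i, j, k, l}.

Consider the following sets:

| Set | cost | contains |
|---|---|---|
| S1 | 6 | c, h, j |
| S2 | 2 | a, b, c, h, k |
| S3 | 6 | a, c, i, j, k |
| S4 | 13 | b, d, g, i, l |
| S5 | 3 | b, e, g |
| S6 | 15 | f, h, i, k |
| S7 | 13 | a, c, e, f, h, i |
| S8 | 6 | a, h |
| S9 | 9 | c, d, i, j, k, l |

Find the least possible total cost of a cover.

S5, S7, S9 together cover every item (S5 ∪ S7 ∪ S9 = {a, b, c, d, e, f, g, h, i, j, k, l}); total cost 3 + 13 + 9 = 25.
The greedy pick S2, S5, S9, S7 costs 27; no covering selection beats 25.

25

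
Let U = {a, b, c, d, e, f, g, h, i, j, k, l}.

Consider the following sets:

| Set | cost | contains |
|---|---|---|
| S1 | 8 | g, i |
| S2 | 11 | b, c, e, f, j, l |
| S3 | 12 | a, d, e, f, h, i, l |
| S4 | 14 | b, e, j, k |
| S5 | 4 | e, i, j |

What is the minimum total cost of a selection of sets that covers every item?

45

S1, S2, S3, S4 together cover every item (S1 ∪ S2 ∪ S3 ∪ S4 = {a, b, c, d, e, f, g, h, i, j, k, l}); total cost 8 + 11 + 12 + 14 = 45.
The greedy pick S5, S3, S2, S1, S4 costs 49; no covering selection beats 45.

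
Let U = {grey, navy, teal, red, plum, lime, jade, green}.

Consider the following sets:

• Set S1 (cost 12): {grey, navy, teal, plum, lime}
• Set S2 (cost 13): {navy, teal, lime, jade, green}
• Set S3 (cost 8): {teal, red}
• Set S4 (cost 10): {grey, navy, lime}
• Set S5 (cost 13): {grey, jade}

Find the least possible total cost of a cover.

33

S1, S2, S3 together cover every item (S1 ∪ S2 ∪ S3 = {grey, navy, teal, red, plum, lime, jade, green}); total cost 12 + 13 + 8 = 33.
No covering selection has total cost below 33.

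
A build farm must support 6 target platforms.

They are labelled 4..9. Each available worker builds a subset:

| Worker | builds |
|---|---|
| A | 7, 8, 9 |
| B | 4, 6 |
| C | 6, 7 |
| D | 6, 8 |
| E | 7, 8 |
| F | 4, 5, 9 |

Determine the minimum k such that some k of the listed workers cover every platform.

B and E and F together: B ∪ E ∪ F = {4, 5, 6, 7, 8, 9} — every platform is covered.
Only F contains 5, so F is forced; the remaining 3 platforms need at least 2 more workers (each remaining worker adds at most 2) — so at least 3 workers are needed, and 3 is optimal.

3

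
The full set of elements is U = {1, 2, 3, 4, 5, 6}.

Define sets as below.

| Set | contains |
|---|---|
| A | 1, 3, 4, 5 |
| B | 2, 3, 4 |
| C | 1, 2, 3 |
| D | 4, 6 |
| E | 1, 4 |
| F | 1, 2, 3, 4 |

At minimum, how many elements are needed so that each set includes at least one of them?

H = {1, 4} meets every set (each contains at least one member of H), and |H| = 2.
The sets C, D are pairwise disjoint, so any hitting set needs a separate element for each — at least 2. Hence 2 is optimal.

2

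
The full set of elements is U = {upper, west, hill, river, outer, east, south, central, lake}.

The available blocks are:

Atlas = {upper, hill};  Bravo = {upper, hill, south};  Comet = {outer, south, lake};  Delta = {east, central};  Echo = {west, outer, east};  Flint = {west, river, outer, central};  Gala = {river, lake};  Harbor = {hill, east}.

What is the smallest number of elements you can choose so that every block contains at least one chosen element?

Take H = {hill, river, east, south}. Each listed block contains at least one of these, so H is a hitting set of size 4.
No choice of 3 elements meets every block, so 4 is the minimum.

4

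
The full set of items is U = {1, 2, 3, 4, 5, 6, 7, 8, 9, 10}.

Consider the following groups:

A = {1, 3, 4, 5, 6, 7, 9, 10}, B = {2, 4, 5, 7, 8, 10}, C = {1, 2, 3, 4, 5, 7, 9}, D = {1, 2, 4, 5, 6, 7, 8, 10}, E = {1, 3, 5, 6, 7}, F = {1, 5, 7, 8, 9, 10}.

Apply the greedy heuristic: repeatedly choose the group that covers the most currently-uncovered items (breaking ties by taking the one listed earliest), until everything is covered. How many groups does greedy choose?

2

Greedy: pick A (covers 8 new) → pick B (covers 2 new). Total picks: 2.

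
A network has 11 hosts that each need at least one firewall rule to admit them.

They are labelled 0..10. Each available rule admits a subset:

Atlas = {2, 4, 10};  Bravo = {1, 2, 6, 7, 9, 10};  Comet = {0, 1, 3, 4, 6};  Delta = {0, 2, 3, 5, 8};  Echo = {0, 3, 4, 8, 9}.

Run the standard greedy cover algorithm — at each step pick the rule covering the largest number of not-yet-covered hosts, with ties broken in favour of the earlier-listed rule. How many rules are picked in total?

3

Greedy: pick Bravo (covers 6 new) → pick Delta (covers 4 new) → pick Atlas (covers 1 new). Total picks: 3.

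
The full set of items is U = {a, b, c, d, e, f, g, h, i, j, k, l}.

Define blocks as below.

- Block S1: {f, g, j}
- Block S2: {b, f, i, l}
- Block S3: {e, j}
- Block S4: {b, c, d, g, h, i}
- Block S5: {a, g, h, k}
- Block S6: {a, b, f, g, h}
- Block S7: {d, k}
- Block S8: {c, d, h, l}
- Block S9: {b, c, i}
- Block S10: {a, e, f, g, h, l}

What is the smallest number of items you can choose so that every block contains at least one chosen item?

4

T = {d, g, i, j} meets every block (each contains at least one member of T), and |T| = 4.
No choice of 3 items meets every block, so 4 is the minimum.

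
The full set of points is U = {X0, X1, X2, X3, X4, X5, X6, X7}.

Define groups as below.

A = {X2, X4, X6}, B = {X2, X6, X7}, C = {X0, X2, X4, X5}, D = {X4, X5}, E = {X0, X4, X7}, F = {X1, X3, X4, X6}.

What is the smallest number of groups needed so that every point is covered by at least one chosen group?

C, E, and F cover everything between them: the union {X0, X1, X2, X3, X4, X5, X6, X7} is all of U.
Only F contains X1, so F is forced; the remaining 4 points need at least 2 more groups (each remaining group adds at most 3) — so at least 3 groups are needed, and 3 is optimal.

3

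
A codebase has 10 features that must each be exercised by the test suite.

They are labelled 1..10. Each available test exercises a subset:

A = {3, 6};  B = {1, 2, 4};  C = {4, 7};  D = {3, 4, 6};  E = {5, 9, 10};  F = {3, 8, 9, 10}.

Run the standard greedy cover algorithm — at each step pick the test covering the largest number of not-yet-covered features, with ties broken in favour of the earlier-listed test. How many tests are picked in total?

5

Greedy: pick F (covers 4 new) → pick B (covers 3 new) → pick A (covers 1 new) → pick C (covers 1 new) → pick E (covers 1 new). Total picks: 5.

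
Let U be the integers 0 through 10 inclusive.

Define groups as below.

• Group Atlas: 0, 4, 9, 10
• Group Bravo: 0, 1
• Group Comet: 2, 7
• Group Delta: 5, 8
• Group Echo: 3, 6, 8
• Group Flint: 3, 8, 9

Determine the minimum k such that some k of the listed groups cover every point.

5

Atlas and Bravo and Comet and Delta and Echo together: Atlas ∪ Bravo ∪ Comet ∪ Delta ∪ Echo = {0, 1, 2, 3, 4, 5, 6, 7, 8, 9, 10} — every point is covered.
No 4 of the 6 groups cover everything (all 15 combinations miss at least one point), so 5 is optimal.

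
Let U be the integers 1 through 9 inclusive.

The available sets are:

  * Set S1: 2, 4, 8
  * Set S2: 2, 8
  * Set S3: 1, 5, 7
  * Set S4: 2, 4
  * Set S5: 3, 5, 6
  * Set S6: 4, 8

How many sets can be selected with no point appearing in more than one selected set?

S2, S5 are pairwise disjoint (S2={2,8}; S5={3,5,6}).
Every remaining set overlaps one of these, and no 3 of the listed sets are pairwise disjoint, so 2 is the maximum.

2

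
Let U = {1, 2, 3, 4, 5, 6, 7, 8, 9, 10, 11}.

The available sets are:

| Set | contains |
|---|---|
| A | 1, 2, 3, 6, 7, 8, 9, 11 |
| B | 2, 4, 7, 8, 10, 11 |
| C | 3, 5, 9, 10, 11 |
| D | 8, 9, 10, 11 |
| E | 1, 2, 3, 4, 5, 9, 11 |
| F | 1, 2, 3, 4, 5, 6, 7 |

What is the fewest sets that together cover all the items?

2

Take {D, F}. Their union is {1, 2, 3, 4, 5, 6, 7, 8, 9, 10, 11}, which is all 11 items.
No single set has all 11 items (the largest, A, has 8), so 2 is optimal.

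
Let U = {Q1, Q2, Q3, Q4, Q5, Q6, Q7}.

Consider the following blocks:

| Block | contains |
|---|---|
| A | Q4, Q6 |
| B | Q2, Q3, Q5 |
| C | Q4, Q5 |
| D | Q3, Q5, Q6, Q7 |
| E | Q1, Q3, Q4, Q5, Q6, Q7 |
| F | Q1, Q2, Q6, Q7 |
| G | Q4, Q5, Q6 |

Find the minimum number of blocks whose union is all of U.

Take {B, E}. Their union is {Q1, Q2, Q3, Q4, Q5, Q6, Q7}, which is all 7 elements.
No single block has all 7 elements (the largest, E, has 6), so 2 is optimal.

2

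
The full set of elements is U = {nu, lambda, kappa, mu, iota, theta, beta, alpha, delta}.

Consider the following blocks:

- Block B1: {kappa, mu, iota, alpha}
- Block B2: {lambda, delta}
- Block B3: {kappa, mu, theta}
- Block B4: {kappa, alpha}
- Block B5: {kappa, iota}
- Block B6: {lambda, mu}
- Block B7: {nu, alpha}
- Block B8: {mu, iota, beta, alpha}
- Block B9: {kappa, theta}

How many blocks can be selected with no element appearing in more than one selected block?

3

B5, B6, B7 are pairwise disjoint (B5={kappa,iota}; B6={lambda,mu}; B7={nu,alpha}).
Every remaining block overlaps one of these, and no 4 of the listed blocks are pairwise disjoint, so 3 is the maximum.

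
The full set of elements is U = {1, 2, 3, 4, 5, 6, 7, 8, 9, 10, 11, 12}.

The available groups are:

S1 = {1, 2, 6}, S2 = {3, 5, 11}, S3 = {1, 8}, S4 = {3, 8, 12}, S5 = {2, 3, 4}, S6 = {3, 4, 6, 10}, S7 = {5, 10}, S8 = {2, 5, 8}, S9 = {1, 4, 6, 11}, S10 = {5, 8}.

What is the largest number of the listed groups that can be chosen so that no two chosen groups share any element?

3

S1, S4, S7 are pairwise disjoint (S1={1,2,6}; S4={3,8,12}; S7={5,10}).
Every remaining group overlaps one of these, and no 4 of the listed groups are pairwise disjoint, so 3 is the maximum.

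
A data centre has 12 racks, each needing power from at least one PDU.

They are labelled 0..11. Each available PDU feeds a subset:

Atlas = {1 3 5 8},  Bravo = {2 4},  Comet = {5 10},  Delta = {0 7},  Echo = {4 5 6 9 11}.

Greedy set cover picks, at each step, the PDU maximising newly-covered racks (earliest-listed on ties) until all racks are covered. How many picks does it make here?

Greedy: pick Echo (covers 5 new) → pick Atlas (covers 3 new) → pick Delta (covers 2 new) → pick Bravo (covers 1 new) → pick Comet (covers 1 new). Total picks: 5.

5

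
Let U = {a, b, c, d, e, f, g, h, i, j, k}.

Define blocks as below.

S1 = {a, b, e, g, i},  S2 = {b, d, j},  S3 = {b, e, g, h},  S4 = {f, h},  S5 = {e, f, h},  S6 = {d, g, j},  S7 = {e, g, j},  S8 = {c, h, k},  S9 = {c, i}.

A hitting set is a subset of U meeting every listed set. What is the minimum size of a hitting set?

3

Take T = {h, i, j}. Each listed block contains at least one of these, so T is a hitting set of size 3.
The blocks S4, S7, S9 are pairwise disjoint, so any hitting set needs a separate point for each — at least 3. Hence 3 is optimal.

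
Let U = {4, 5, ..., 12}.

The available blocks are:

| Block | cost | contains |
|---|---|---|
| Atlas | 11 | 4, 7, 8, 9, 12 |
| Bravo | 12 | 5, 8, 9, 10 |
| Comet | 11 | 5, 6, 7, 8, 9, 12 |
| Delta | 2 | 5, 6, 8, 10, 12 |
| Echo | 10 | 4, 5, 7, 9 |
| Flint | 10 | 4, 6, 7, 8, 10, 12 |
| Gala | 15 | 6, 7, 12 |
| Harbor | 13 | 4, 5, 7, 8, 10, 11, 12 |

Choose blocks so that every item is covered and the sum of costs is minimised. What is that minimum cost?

24

Comet, Harbor together cover every item (Comet ∪ Harbor = {4, 5, 6, 7, 8, 9, 10, 11, 12}); total cost 11 + 13 = 24.
The greedy pick Delta, Echo, Harbor costs 25; no covering selection beats 24.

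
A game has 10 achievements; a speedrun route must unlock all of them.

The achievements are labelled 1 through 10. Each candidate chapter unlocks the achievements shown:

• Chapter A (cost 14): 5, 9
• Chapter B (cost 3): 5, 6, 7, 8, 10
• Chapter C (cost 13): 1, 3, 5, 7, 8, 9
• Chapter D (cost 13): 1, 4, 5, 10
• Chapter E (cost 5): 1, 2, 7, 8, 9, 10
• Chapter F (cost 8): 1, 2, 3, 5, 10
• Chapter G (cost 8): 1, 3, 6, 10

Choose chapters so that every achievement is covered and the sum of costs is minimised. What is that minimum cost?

D, E, G together cover every achievement (D ∪ E ∪ G = {1, 2, 3, 4, 5, 6, 7, 8, 9, 10}); total cost 13 + 5 + 8 = 26.
The greedy pick B, E, F, D costs 29; no covering selection beats 26.

26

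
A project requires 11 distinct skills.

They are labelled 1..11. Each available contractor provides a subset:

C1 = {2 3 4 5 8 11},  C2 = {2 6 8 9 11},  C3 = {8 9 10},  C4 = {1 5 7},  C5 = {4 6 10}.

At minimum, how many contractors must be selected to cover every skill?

4

Take {C1, C3, C4, C5}. Their union is {1, 2, 3, 4, 5, 6, 7, 8, 9, 10, 11}, which is all 11 skills.
Only C1 contains 3, so C1 is forced; the remaining 5 skills need at least 3 more contractors (each remaining contractor adds at most 2) — so at least 4 contractors are needed, and 4 is optimal.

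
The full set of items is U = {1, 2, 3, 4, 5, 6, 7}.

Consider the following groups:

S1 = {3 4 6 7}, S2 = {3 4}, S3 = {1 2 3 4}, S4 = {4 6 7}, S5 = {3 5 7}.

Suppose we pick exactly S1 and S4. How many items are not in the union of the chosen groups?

3

Union of S1, S4 = {3, 4, 6, 7}.
Not covered: 1, 2, 5 — 3 items.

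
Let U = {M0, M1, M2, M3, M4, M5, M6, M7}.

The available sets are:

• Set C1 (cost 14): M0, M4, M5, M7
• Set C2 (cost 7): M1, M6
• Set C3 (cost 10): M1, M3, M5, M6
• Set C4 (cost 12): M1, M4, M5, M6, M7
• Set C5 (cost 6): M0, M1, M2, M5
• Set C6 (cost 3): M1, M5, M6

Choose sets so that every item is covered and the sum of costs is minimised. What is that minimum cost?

28

C3, C4, C5 together cover every item (C3 ∪ C4 ∪ C5 = {M0, M1, M2, M3, M4, M5, M6, M7}); total cost 10 + 12 + 6 = 28.
The greedy pick C6, C5, C4, C3 costs 31; no covering selection beats 28.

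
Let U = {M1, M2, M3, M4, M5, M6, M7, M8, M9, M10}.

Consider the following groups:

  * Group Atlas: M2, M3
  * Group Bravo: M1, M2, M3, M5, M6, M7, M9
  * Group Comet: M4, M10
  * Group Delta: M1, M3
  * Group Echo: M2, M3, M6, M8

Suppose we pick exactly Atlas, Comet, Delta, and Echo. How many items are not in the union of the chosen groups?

Union of Atlas, Comet, Delta, Echo = {M1, M2, M3, M4, M6, M8, M10}.
Not covered: M5, M7, M9 — 3 items.

3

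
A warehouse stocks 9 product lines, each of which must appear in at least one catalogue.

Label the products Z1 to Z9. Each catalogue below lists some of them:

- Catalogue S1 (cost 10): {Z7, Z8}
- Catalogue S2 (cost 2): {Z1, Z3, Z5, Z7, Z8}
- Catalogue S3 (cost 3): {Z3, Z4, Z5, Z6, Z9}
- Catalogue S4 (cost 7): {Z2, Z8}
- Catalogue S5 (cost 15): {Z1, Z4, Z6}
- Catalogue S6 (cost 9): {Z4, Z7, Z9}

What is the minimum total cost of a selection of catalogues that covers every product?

12

S2, S3, S4 together cover every product (S2 ∪ S3 ∪ S4 = {Z1, Z2, Z3, Z4, Z5, Z6, Z7, Z8, Z9}); total cost 2 + 3 + 7 = 12.
No covering selection has total cost below 12.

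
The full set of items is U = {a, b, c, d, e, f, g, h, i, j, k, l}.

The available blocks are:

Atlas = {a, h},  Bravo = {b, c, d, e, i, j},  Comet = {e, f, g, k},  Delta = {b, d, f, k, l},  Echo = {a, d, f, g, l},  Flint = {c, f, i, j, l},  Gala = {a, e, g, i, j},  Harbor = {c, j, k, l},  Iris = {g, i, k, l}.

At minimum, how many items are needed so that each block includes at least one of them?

3

Take T = {e, h, l}. Each listed block contains at least one of these, so T is a hitting set of size 3.
No choice of 2 items meets every block, so 3 is the minimum.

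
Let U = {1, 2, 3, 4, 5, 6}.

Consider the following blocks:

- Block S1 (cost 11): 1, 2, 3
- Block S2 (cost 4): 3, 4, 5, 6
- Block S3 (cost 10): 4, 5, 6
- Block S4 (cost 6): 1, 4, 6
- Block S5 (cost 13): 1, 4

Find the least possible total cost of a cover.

S1, S2 together cover every point (S1 ∪ S2 = {1, 2, 3, 4, 5, 6}); total cost 11 + 4 = 15.
No covering selection has total cost below 15.

15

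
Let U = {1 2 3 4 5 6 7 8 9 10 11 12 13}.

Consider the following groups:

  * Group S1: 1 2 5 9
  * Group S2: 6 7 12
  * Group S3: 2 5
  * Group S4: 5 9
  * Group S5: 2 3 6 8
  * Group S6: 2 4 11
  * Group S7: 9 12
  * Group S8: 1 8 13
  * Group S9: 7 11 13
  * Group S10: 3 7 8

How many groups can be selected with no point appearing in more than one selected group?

4

S2, S4, S6, S8 are pairwise disjoint (S2={6,7,12}; S4={5,9}; S6={2,4,11}; S8={1,8,13}).
Every remaining group overlaps one of these, and no 5 of the listed groups are pairwise disjoint, so 4 is the maximum.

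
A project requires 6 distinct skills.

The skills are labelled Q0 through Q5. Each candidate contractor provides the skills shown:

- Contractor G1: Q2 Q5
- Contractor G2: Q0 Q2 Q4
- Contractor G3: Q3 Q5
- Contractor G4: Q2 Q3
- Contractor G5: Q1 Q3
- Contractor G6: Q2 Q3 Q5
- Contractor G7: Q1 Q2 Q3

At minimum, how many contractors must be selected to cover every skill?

Take {G2, G3, G5}. Their union is {Q0, Q1, Q2, Q3, Q4, Q5}, which is all 6 skills.
Only G2 contains Q0, so G2 is forced; the remaining 3 skills need at least 2 more contractors (each remaining contractor adds at most 2) — so at least 3 contractors are needed, and 3 is optimal.

3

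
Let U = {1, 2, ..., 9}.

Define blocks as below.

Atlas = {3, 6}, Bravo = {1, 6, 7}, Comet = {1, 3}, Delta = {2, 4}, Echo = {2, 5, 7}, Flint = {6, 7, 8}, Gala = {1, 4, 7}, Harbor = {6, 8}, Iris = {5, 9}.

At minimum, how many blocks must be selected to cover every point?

Comet and Delta and Flint and Iris together: Comet ∪ Delta ∪ Flint ∪ Iris = {1, 2, 3, 4, 5, 6, 7, 8, 9} — every point is covered.
Only Iris contains 9, so Iris is forced; the remaining 7 points need at least 3 more blocks (each remaining block adds at most 3) — so at least 4 blocks are needed, and 4 is optimal.

4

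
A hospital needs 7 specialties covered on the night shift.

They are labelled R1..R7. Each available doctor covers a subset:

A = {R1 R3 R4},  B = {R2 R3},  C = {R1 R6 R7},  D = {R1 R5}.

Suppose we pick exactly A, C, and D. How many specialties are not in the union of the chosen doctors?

Union of A, C, D = {R1, R3, R4, R5, R6, R7}.
Not covered: R2 — 1 specialty.

1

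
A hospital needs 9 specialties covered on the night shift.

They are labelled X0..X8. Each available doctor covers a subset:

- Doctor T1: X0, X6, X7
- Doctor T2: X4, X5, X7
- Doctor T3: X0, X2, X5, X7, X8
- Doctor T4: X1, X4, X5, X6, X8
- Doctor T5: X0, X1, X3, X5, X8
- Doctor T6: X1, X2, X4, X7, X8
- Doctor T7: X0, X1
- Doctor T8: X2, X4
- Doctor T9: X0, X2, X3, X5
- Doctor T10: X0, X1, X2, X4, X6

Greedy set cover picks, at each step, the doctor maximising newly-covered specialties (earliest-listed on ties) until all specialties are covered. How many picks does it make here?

Greedy: pick T3 (covers 5 new) → pick T4 (covers 3 new) → pick T5 (covers 1 new). Total picks: 3.

3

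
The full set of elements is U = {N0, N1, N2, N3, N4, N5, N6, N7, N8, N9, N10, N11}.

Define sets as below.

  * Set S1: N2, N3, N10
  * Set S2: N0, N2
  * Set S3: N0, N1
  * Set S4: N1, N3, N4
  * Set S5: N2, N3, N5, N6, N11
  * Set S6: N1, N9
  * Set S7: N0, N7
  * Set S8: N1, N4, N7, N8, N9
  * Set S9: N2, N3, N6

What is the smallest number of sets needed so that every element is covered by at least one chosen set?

S1 and S5 and S7 and S8 together: S1 ∪ S5 ∪ S7 ∪ S8 = {N0, N1, N2, N3, N4, N5, N6, N7, N8, N9, N10, N11} — every element is covered.
No 3 of the 9 sets cover everything (all 84 combinations miss at least one element), so 4 is optimal.

4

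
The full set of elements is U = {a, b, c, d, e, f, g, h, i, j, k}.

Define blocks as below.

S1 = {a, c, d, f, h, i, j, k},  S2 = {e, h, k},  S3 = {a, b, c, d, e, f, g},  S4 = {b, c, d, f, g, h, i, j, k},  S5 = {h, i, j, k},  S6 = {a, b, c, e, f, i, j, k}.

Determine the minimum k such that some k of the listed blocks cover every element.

Take {S1, S3}. Their union is {a, b, c, d, e, f, g, h, i, j, k}, which is all 11 elements.
No single block has all 11 elements (the largest, S4, has 9), so 2 is optimal.

2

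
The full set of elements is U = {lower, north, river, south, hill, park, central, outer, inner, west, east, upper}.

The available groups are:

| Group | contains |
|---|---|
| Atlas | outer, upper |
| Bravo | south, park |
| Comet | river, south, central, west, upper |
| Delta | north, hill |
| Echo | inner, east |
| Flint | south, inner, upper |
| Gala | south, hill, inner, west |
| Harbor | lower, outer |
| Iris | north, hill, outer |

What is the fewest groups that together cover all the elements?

Bravo, Comet, Delta, Echo, and Harbor cover everything between them: the union {lower, north, river, south, hill, park, central, outer, inner, west, east, upper} is all of U.
No 4 of the 9 groups cover everything (all 126 combinations miss at least one element), so 5 is optimal.

5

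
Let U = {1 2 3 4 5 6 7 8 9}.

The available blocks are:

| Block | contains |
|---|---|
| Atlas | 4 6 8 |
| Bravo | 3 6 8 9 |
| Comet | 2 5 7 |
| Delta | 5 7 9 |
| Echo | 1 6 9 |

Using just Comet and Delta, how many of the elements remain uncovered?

5

Union of Comet, Delta = {2, 5, 7, 9}.
Not covered: 1, 3, 4, 6, 8 — 5 elements.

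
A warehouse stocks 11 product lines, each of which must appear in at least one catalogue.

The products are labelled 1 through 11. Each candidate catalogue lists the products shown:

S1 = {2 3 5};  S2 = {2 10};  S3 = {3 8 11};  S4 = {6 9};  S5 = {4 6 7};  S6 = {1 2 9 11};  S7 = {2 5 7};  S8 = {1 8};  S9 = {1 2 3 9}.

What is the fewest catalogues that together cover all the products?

5

S1 and S2 and S5 and S6 and S8 together: S1 ∪ S2 ∪ S5 ∪ S6 ∪ S8 = {1, 2, 3, 4, 5, 6, 7, 8, 9, 10, 11} — every product is covered.
No 4 of the 9 catalogues cover everything (all 126 combinations miss at least one product), so 5 is optimal.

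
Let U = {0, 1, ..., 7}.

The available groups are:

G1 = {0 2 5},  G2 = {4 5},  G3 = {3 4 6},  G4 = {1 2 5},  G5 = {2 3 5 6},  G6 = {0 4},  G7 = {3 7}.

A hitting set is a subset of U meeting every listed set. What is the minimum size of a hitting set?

Take H = {2, 4, 7}. Each listed group contains at least one of these, so H is a hitting set of size 3.
The groups G4, G6, G7 are pairwise disjoint, so any hitting set needs a separate point for each — at least 3. Hence 3 is optimal.

3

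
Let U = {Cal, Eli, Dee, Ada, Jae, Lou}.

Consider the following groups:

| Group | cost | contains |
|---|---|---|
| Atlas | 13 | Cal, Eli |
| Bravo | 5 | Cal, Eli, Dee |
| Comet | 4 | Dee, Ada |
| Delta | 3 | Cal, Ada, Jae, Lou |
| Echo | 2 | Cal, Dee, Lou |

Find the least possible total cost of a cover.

Bravo, Delta together cover every element (Bravo ∪ Delta = {Cal, Eli, Dee, Ada, Jae, Lou}); total cost 5 + 3 = 8.
The greedy pick Echo, Delta, Bravo costs 10; no covering selection beats 8.

8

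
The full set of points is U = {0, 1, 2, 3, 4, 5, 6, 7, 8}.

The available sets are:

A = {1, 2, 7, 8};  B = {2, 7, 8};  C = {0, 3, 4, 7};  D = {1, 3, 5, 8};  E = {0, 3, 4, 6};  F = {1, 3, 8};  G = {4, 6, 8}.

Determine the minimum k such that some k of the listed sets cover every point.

3

Take {B, D, E}. Their union is {0, 1, 2, 3, 4, 5, 6, 7, 8}, which is all 9 points.
Each set has at most 4 points, and 2·4 = 8 < 9 — so at least 3 sets are needed, and 3 is optimal.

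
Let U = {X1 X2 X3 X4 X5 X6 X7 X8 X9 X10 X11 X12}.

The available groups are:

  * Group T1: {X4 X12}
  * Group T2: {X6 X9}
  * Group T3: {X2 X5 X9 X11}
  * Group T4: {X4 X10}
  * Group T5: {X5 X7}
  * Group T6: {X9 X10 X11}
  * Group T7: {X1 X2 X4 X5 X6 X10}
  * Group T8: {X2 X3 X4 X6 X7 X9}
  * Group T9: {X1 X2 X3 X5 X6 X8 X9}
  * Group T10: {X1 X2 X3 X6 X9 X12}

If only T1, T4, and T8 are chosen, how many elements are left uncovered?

Union of T1, T4, T8 = {X2, X3, X4, X6, X7, X9, X10, X12}.
Not covered: X1, X5, X8, X11 — 4 elements.

4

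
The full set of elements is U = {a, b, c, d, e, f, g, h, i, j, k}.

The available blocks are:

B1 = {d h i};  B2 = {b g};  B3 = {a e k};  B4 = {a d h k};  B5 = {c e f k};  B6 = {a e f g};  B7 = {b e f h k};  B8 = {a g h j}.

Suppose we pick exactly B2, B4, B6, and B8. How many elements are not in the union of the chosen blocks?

2

Union of B2, B4, B6, B8 = {a, b, d, e, f, g, h, j, k}.
Not covered: c, i — 2 elements.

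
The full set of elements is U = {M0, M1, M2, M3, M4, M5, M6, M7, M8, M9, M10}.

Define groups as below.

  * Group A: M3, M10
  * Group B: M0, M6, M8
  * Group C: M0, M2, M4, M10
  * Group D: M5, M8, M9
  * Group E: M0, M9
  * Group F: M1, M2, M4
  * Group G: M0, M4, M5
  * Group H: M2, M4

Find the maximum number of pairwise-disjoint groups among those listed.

3

A, E, H are pairwise disjoint (A={M3,M10}; E={M0,M9}; H={M2,M4}).
Every remaining group overlaps one of these, and no 4 of the listed groups are pairwise disjoint, so 3 is the maximum.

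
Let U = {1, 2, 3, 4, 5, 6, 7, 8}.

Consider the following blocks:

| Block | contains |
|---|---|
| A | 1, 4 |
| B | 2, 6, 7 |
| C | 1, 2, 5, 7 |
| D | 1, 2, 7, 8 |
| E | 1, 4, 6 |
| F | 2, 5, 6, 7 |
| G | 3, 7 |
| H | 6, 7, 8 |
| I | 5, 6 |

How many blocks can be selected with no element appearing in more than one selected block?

A, G, I are pairwise disjoint (A={1,4}; G={3,7}; I={5,6}).
Every remaining block overlaps one of these, and no 4 of the listed blocks are pairwise disjoint, so 3 is the maximum.

3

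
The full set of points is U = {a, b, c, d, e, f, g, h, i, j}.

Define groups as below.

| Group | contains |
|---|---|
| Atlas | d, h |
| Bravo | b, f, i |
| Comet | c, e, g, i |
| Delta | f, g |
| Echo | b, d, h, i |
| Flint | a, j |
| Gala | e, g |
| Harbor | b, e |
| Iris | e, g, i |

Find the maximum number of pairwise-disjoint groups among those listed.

Atlas, Delta, Flint, Harbor are pairwise disjoint (Atlas={d,h}; Delta={f,g}; Flint={a,j}; Harbor={b,e}).
Every remaining group overlaps one of these, and no 5 of the listed groups are pairwise disjoint, so 4 is the maximum.

4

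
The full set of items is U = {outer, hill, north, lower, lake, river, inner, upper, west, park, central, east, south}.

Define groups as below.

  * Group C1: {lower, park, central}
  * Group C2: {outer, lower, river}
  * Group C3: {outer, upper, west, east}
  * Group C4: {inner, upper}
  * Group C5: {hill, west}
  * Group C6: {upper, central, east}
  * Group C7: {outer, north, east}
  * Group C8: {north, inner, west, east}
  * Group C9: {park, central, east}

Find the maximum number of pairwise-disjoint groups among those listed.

4

C2, C4, C5, C9 are pairwise disjoint (C2={outer,lower,river}; C4={inner,upper}; C5={hill,west}; C9={park,central,east}).
Every remaining group overlaps one of these, and no 5 of the listed groups are pairwise disjoint, so 4 is the maximum.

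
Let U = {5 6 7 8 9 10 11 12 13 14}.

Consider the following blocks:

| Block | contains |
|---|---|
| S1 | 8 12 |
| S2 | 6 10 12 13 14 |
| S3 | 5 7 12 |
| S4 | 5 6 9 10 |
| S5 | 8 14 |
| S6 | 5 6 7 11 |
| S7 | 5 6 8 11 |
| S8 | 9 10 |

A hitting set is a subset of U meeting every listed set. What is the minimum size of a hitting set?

H = {5, 8, 10} meets every block (each contains at least one member of H), and |H| = 3.
The blocks S5, S6, S8 are pairwise disjoint, so any hitting set needs a separate item for each — at least 3. Hence 3 is optimal.

3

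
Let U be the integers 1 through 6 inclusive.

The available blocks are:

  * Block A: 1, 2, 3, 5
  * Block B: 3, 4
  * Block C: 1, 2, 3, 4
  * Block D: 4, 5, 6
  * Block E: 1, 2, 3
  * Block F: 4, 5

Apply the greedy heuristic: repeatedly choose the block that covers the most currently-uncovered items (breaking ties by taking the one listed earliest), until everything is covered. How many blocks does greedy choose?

2

Greedy: pick A (covers 4 new) → pick D (covers 2 new). Total picks: 2.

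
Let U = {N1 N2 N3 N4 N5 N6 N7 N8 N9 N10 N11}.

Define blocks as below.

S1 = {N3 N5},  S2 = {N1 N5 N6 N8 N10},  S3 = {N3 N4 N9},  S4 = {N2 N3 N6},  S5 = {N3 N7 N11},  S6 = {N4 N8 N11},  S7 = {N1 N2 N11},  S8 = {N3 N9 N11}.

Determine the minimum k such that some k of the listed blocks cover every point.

S2, S3, S5, and S7 cover everything between them: the union {N1, N2, N3, N4, N5, N6, N7, N8, N9, N10, N11} is all of U.
No 3 of the 8 blocks cover everything (all 56 combinations miss at least one point), so 4 is optimal.

4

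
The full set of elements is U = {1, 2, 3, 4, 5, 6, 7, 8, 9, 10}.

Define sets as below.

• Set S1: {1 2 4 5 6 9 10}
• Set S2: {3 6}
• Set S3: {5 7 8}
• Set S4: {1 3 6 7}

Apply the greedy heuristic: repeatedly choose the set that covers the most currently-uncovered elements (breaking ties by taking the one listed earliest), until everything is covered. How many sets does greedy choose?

3

Greedy: pick S1 (covers 7 new) → pick S3 (covers 2 new) → pick S2 (covers 1 new). Total picks: 3.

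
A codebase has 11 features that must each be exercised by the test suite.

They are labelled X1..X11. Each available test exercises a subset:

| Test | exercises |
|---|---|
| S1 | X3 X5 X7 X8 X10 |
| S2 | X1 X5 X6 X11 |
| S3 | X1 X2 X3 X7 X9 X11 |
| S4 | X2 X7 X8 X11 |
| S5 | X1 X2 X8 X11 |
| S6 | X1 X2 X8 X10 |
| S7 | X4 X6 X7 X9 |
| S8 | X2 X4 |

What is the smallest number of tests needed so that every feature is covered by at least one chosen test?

Take {S1, S5, S7}. Their union is {X1, X2, X3, X4, X5, X6, X7, X8, X9, X10, X11}, which is all 11 features.
No 2 of the 8 tests cover everything (all 28 combinations miss at least one feature), so 3 is optimal.

3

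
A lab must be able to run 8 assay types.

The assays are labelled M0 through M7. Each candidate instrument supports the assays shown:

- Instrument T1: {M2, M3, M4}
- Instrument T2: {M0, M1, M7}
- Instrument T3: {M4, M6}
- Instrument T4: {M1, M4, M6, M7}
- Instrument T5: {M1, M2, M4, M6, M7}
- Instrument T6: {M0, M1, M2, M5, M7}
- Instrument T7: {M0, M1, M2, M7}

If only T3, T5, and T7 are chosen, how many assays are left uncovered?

Union of T3, T5, T7 = {M0, M1, M2, M4, M6, M7}.
Not covered: M3, M5 — 2 assays.

2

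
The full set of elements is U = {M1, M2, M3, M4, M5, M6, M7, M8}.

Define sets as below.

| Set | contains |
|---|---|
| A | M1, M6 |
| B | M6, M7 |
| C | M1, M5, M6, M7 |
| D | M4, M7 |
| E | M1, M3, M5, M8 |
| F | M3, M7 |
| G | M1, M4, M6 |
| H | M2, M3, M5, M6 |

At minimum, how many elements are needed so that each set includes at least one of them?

Take T = {M1, M2, M7}. Each listed set contains at least one of these, so T is a hitting set of size 3.
No choice of 2 elements meets every set, so 3 is the minimum.

3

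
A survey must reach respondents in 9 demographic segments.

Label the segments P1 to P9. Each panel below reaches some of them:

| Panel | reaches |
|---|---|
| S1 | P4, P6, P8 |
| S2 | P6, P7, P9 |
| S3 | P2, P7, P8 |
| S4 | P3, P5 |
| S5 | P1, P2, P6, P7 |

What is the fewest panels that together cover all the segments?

S1 and S2 and S4 and S5 together: S1 ∪ S2 ∪ S4 ∪ S5 = {P1, P2, P3, P4, P5, P6, P7, P8, P9} — every segment is covered.
Only S5 contains P1, so S5 is forced; the remaining 5 segments need at least 3 more panels (each remaining panel adds at most 2) — so at least 4 panels are needed, and 4 is optimal.

4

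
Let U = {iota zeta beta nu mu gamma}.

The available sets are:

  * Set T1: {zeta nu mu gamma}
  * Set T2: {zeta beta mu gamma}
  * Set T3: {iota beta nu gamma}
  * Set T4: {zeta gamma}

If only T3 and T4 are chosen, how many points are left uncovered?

1

Union of T3, T4 = {iota, zeta, beta, nu, gamma}.
Not covered: mu — 1 point.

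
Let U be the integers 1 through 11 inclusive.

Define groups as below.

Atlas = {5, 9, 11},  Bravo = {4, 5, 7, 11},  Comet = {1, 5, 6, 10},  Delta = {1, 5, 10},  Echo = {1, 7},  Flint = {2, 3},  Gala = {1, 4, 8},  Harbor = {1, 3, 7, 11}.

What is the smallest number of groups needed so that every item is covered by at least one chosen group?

5

Take {Atlas, Comet, Echo, Flint, Gala}. Their union is {1, 2, 3, 4, 5, 6, 7, 8, 9, 10, 11}, which is all 11 items.
No 4 of the 8 groups cover everything (all 70 combinations miss at least one item), so 5 is optimal.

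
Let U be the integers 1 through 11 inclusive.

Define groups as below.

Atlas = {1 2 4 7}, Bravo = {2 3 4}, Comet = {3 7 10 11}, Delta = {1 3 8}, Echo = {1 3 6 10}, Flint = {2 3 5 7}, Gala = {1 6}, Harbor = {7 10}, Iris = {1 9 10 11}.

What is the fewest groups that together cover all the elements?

5

Bravo and Delta and Flint and Gala and Iris together: Bravo ∪ Delta ∪ Flint ∪ Gala ∪ Iris = {1, 2, 3, 4, 5, 6, 7, 8, 9, 10, 11} — every element is covered.
No 4 of the 9 groups cover everything (all 126 combinations miss at least one element), so 5 is optimal.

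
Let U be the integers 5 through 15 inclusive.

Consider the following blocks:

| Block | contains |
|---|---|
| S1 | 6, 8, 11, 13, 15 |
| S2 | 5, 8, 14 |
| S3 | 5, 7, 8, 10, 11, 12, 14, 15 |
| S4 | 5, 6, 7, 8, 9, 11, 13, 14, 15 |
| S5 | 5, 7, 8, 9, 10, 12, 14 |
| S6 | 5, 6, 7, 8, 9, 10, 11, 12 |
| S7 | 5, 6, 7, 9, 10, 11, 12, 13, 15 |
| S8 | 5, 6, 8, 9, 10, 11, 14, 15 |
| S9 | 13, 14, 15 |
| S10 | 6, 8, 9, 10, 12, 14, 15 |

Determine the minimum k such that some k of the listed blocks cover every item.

2

S4 and S10 cover everything between them: the union {5, 6, 7, 8, 9, 10, 11, 12, 13, 14, 15} is all of U.
No single block has all 11 items (the largest, S4, has 9), so 2 is optimal.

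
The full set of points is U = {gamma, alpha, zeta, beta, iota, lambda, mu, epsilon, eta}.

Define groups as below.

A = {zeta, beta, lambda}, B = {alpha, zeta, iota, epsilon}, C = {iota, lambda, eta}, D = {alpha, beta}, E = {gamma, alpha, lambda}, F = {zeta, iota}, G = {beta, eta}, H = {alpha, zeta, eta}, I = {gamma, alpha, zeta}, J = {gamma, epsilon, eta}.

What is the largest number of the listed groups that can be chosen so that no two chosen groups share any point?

3

E, F, G are pairwise disjoint (E={gamma,alpha,lambda}; F={zeta,iota}; G={beta,eta}).
Every remaining group overlaps one of these, and no 4 of the listed groups are pairwise disjoint, so 3 is the maximum.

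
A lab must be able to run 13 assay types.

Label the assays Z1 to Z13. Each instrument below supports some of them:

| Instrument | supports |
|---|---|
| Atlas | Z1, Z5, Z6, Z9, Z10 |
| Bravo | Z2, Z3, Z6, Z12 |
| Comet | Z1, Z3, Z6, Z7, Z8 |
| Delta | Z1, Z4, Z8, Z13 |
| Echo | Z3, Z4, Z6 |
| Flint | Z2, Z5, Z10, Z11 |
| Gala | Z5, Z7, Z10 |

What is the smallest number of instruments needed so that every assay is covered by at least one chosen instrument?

5

Take {Atlas, Bravo, Delta, Flint, Gala}. Their union is {Z1, Z2, Z3, Z4, Z5, Z6, Z7, Z8, Z9, Z10, Z11, Z12, Z13}, which is all 13 assays.
No 4 of the 7 instruments cover everything (all 35 combinations miss at least one assay), so 5 is optimal.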